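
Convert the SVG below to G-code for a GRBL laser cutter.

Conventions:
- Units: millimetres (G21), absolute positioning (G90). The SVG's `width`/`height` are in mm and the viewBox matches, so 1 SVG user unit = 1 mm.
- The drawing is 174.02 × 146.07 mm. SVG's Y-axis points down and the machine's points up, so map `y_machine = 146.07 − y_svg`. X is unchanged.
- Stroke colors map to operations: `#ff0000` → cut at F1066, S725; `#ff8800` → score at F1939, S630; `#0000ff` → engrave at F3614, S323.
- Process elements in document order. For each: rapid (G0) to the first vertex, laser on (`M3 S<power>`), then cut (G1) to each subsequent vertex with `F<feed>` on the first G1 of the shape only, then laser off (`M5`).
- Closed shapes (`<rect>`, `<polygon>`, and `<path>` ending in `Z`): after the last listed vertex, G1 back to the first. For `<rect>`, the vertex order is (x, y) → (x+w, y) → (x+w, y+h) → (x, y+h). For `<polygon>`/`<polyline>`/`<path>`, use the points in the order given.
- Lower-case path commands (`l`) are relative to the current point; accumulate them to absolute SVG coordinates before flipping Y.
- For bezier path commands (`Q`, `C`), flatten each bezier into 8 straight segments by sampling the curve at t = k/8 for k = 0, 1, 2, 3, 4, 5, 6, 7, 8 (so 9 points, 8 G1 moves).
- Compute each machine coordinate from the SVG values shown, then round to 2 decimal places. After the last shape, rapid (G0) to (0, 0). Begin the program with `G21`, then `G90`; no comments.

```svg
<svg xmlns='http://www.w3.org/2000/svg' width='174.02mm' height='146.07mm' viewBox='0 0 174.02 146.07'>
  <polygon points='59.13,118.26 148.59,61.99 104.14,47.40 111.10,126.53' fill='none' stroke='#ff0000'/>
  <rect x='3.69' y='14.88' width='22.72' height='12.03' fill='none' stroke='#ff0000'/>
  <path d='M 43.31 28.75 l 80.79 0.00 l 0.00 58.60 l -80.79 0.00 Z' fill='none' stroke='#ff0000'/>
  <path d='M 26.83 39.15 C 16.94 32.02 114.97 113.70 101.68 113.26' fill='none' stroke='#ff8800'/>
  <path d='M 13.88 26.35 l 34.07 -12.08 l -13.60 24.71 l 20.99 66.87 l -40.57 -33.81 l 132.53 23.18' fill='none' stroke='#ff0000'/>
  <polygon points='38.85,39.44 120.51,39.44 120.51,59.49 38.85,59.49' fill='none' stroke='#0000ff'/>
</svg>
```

Since the viewBox matches the mm dimensions, user units are millimetres directly. The only transform is the Y-flip y_m = 146.07 − y_svg.

Shape 1 is a closed polygon drawn with `<polygon>`. Its stroke #ff0000 means cut at S725, F1066. After flipping Y the toolpath is (59.13,27.81) → (148.59,84.08) → (104.14,98.67) → (111.10,19.54) → (59.13,27.81), returning to the start.

Shape 2 is a rectangle drawn with `<rect>`. Its stroke #ff0000 means cut at S725, F1066. After flipping Y the toolpath is (3.69,131.19) → (26.41,131.19) → (26.41,119.16) → (3.69,119.16) → (3.69,131.19), returning to the start.

Shape 3 is a rectangle drawn with `<path>`. Its stroke #ff0000 means cut at S725, F1066. After flipping Y the toolpath is (43.31,117.32) → (124.10,117.32) → (124.10,58.72) → (43.31,58.72) → (43.31,117.32), returning to the start.

Shape 4 is a cubic bezier drawn with `<path>`. Its stroke #ff8800 means score at S630, F1939. After flipping Y the toolpath is (26.83,106.92) → (27.75,105.76) → (36.22,98.29) → (49.67,86.49) → (65.53,72.37) → (81.23,57.95) → (94.20,45.21) → (101.87,36.16) → (101.68,32.81).

Shape 5 is a open polyline drawn with `<path>`. Its stroke #ff0000 means cut at S725, F1066. After flipping Y the toolpath is (13.88,119.72) → (47.95,131.80) → (34.35,107.09) → (55.34,40.22) → (14.77,74.03) → (147.30,50.85).

Shape 6 is a rectangle drawn with `<polygon>`. Its stroke #0000ff means engrave at S323, F3614. After flipping Y the toolpath is (38.85,106.63) → (120.51,106.63) → (120.51,86.58) → (38.85,86.58) → (38.85,106.63), returning to the start.

G21
G90
G0 X59.13 Y27.81
M3 S725
G1 X148.59 Y84.08 F1066
G1 X104.14 Y98.67
G1 X111.10 Y19.54
G1 X59.13 Y27.81
M5
G0 X3.69 Y131.19
M3 S725
G1 X26.41 Y131.19 F1066
G1 X26.41 Y119.16
G1 X3.69 Y119.16
G1 X3.69 Y131.19
M5
G0 X43.31 Y117.32
M3 S725
G1 X124.10 Y117.32 F1066
G1 X124.10 Y58.72
G1 X43.31 Y58.72
G1 X43.31 Y117.32
M5
G0 X26.83 Y106.92
M3 S630
G1 X27.75 Y105.76 F1939
G1 X36.22 Y98.29
G1 X49.67 Y86.49
G1 X65.53 Y72.37
G1 X81.23 Y57.95
G1 X94.20 Y45.21
G1 X101.87 Y36.16
G1 X101.68 Y32.81
M5
G0 X13.88 Y119.72
M3 S725
G1 X47.95 Y131.80 F1066
G1 X34.35 Y107.09
G1 X55.34 Y40.22
G1 X14.77 Y74.03
G1 X147.30 Y50.85
M5
G0 X38.85 Y106.63
M3 S323
G1 X120.51 Y106.63 F3614
G1 X120.51 Y86.58
G1 X38.85 Y86.58
G1 X38.85 Y106.63
M5
G0 X0.00 Y0.00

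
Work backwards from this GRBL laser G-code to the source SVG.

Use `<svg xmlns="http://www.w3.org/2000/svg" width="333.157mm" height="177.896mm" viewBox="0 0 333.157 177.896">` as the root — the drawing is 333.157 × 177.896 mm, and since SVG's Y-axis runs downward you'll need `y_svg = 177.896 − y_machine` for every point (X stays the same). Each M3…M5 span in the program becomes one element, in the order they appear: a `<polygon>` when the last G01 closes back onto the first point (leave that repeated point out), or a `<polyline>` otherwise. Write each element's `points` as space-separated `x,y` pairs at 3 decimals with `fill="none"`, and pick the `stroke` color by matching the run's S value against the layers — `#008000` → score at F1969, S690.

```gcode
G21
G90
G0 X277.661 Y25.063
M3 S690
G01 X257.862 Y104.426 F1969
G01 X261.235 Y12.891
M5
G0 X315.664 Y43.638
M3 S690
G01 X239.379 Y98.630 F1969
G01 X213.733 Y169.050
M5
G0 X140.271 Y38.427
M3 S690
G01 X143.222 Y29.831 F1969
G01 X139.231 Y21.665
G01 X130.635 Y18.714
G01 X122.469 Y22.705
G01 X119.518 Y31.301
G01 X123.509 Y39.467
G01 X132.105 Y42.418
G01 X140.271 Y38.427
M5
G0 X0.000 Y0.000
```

<svg xmlns="http://www.w3.org/2000/svg" width="333.157mm" height="177.896mm" viewBox="0 0 333.157 177.896">
  <polyline points="277.661,152.833 257.862,73.470 261.235,165.005" fill="none" stroke="#008000"/>
  <polyline points="315.664,134.258 239.379,79.266 213.733,8.846" fill="none" stroke="#008000"/>
  <polygon points="140.271,139.469 143.222,148.065 139.231,156.231 130.635,159.182 122.469,155.191 119.518,146.595 123.509,138.429 132.105,135.478" fill="none" stroke="#008000"/>
</svg>

y_svg = 177.896 − y_m. Every run uses S690, so all elements get stroke `#008000` (score).

[1] open run; points: 277.661,152.833 257.862,73.470 261.235,165.005

[2] open run; points: 315.664,134.258 239.379,79.266 213.733,8.846

[3] closed run; points: 140.271,139.469 143.222,148.065 139.231,156.231 130.635,159.182 122.469,155.191 119.518,146.595 123.509,138.429 132.105,135.478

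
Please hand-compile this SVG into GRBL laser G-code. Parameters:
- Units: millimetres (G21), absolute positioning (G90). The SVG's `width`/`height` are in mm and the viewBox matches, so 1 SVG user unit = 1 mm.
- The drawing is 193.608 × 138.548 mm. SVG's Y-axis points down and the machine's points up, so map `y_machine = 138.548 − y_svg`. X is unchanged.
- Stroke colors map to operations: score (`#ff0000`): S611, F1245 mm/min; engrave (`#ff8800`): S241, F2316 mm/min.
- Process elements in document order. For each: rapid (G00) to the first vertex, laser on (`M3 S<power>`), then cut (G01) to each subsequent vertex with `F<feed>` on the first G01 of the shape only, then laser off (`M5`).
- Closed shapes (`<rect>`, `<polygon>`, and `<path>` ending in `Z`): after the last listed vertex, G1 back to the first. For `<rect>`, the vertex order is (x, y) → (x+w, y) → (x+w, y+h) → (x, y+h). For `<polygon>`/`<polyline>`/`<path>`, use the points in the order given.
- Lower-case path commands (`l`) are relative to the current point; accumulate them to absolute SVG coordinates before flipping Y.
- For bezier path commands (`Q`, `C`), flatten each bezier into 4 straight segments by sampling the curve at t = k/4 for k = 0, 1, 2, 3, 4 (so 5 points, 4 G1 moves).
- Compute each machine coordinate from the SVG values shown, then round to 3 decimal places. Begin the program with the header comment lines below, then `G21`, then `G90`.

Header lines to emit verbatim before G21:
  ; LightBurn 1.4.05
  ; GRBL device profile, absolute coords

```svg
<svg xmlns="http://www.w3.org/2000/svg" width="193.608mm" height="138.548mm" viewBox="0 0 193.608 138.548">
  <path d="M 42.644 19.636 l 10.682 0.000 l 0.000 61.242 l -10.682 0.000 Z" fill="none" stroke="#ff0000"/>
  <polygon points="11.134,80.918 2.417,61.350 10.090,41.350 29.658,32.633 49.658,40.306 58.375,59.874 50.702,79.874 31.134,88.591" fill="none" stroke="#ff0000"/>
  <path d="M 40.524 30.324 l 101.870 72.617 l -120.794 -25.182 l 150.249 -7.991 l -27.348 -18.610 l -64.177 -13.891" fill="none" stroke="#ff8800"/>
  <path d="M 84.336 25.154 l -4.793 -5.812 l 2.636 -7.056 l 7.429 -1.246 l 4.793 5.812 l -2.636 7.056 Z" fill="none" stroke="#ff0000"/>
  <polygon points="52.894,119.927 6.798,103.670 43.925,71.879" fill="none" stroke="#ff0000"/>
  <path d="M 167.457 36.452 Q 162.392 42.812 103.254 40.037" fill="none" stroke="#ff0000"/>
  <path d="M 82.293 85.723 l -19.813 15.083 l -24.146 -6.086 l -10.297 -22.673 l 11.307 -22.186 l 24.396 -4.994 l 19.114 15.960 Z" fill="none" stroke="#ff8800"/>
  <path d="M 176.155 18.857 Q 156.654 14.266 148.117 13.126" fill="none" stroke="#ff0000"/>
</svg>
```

; LightBurn 1.4.05
; GRBL device profile, absolute coords
G21
G90
G00 X42.644 Y118.912
M3 S611
G01 X53.326 Y118.912 F1245
G01 X53.326 Y57.670
G01 X42.644 Y57.670
G01 X42.644 Y118.912
M5
G00 X11.134 Y57.630
M3 S611
G01 X2.417 Y77.198 F1245
G01 X10.090 Y97.198
G01 X29.658 Y105.915
G01 X49.658 Y98.242
G01 X58.375 Y78.674
G01 X50.702 Y58.674
G01 X31.134 Y49.957
G01 X11.134 Y57.630
M5
G00 X40.524 Y108.224
M3 S241
G01 X142.394 Y35.607 F2316
G01 X21.600 Y60.789
G01 X171.849 Y68.780
G01 X144.501 Y87.390
G01 X80.324 Y101.281
M5
G00 X84.336 Y113.394
M3 S611
G01 X79.543 Y119.206 F1245
G01 X82.179 Y126.262
G01 X89.608 Y127.508
G01 X94.401 Y121.696
G01 X91.765 Y114.640
G01 X84.336 Y113.394
M5
G00 X52.894 Y18.621
M3 S611
G01 X6.798 Y34.878 F1245
G01 X43.925 Y66.669
G01 X52.894 Y18.621
M5
G00 X167.457 Y102.096
M3 S611
G01 X161.545 Y99.487 F1245
G01 X148.874 Y98.020
G01 X129.443 Y97.694
G01 X103.254 Y98.511
M5
G00 X82.293 Y52.825
M3 S241
G01 X62.480 Y37.742 F2316
G01 X38.334 Y43.828
G01 X28.037 Y66.501
G01 X39.344 Y88.687
G01 X63.740 Y93.681
G01 X82.854 Y77.721
G01 X82.293 Y52.825
M5
G00 X176.155 Y119.691
M3 S611
G01 X167.090 Y121.771 F1245
G01 X159.395 Y123.419
G01 X153.071 Y124.636
G01 X148.117 Y125.422
M5

Since the viewBox matches the mm dimensions, user units are millimetres directly. The only transform is the Y-flip y_m = 138.548 − y_svg.

Shape 1 is a rectangle drawn with `<path>`. Its stroke #ff0000 means score at S611, F1245. After flipping Y the toolpath is (42.644,118.912) → (53.326,118.912) → (53.326,57.670) → (42.644,57.670) → (42.644,118.912), returning to the start.

Shape 2 is a regular polygon drawn with `<polygon>`. Its stroke #ff0000 means score at S611, F1245. After flipping Y the toolpath is (11.134,57.630) → (2.417,77.198) → (10.090,97.198) → (29.658,105.915) → (49.658,98.242) → (58.375,78.674) → (50.702,58.674) → (31.134,49.957) → (11.134,57.630), returning to the start.

Shape 3 is a open polyline drawn with `<path>`. Its stroke #ff8800 means engrave at S241, F2316. After flipping Y the toolpath is (40.524,108.224) → (142.394,35.607) → (21.600,60.789) → (171.849,68.780) → (144.501,87.390) → (80.324,101.281).

Shape 4 is a regular polygon drawn with `<path>`. Its stroke #ff0000 means score at S611, F1245. After flipping Y the toolpath is (84.336,113.394) → (79.543,119.206) → (82.179,126.262) → (89.608,127.508) → (94.401,121.696) → (91.765,114.640) → (84.336,113.394), returning to the start.

Shape 5 is a regular polygon drawn with `<polygon>`. Its stroke #ff0000 means score at S611, F1245. After flipping Y the toolpath is (52.894,18.621) → (6.798,34.878) → (43.925,66.669) → (52.894,18.621), returning to the start.

Shape 6 is a quadratic bezier drawn with `<path>`. Its stroke #ff0000 means score at S611, F1245. After flipping Y the toolpath is (167.457,102.096) → (161.545,99.487) → (148.874,98.020) → (129.443,97.694) → (103.254,98.511).

Shape 7 is a regular polygon drawn with `<path>`. Its stroke #ff8800 means engrave at S241, F2316. After flipping Y the toolpath is (82.293,52.825) → (62.480,37.742) → (38.334,43.828) → (28.037,66.501) → (39.344,88.687) → (63.740,93.681) → (82.854,77.721) → (82.293,52.825), returning to the start.

Shape 8 is a quadratic bezier drawn with `<path>`. Its stroke #ff0000 means score at S611, F1245. After flipping Y the toolpath is (176.155,119.691) → (167.090,121.771) → (159.395,123.419) → (153.071,124.636) → (148.117,125.422).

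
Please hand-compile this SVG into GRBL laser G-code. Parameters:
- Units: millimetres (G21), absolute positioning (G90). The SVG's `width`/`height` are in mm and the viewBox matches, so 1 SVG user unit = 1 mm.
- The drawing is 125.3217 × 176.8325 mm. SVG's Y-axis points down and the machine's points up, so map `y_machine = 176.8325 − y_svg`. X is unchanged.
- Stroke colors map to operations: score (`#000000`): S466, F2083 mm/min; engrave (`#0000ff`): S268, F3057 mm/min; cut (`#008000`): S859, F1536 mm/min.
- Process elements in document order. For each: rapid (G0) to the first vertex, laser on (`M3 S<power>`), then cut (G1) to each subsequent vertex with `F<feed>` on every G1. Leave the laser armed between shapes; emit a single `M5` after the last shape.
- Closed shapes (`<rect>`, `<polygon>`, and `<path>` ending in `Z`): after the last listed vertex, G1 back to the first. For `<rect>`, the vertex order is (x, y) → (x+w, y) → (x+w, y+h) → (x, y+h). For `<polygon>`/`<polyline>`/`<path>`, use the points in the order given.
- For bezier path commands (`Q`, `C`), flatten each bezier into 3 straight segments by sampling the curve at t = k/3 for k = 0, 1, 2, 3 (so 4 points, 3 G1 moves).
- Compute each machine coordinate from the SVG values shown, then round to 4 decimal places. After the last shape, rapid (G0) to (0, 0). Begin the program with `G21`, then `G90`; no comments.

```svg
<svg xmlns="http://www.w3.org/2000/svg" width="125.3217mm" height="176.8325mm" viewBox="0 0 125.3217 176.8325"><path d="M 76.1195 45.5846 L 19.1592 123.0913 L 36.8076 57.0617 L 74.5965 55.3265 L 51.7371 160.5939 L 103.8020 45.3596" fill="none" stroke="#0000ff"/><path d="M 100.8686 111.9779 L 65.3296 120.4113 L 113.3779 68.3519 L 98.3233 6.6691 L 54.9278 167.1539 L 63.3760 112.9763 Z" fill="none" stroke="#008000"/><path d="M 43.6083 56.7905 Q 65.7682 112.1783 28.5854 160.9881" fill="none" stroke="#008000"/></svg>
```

G21
G90
G0 X76.1195 Y131.2479
M3 S268
G1 X19.1592 Y53.7412 F3057
G1 X36.8076 Y119.7708 F3057
G1 X74.5965 Y121.5060 F3057
G1 X51.7371 Y16.2386 F3057
G1 X103.8020 Y131.4729 F3057
G0 X100.8686 Y64.8546
M3 S859
G1 X65.3296 Y56.4212 F1536
G1 X113.3779 Y108.4806 F1536
G1 X98.3233 Y170.1634 F1536
G1 X54.9278 Y9.6786 F1536
G1 X63.3760 Y63.8562 F1536
G1 X100.8686 Y64.8546 F1536
G0 X43.6083 Y120.0420
M3 S859
G1 X51.7879 Y83.8477 F1536
G1 X46.7803 Y49.1152 F1536
G1 X28.5854 Y15.8444 F1536
M5
G0 X0.0000 Y0.0000

1 u = 1 mm; y_m = 176.8325 − y.

[1] `<path>` open polyline, #0000ff→engrave S268 F3057: (76.1195,131.2479) → (19.1592,53.7412) → (36.8076,119.7708) → (74.5965,121.5060) → (51.7371,16.2386) → (103.8020,131.4729)

[2] `<path>` closed polygon, #008000→cut S859 F1536: (100.8686,64.8546) → (65.3296,56.4212) → (113.3779,108.4806) → (98.3233,170.1634) → (54.9278,9.6786) → (63.3760,63.8562) → (100.8686,64.8546) (closed)

[3] `<path>` quadratic bezier, #008000→cut S859 F1536: (43.6083,120.0420) → (51.7879,83.8477) → (46.7803,49.1152) → (28.5854,15.8444)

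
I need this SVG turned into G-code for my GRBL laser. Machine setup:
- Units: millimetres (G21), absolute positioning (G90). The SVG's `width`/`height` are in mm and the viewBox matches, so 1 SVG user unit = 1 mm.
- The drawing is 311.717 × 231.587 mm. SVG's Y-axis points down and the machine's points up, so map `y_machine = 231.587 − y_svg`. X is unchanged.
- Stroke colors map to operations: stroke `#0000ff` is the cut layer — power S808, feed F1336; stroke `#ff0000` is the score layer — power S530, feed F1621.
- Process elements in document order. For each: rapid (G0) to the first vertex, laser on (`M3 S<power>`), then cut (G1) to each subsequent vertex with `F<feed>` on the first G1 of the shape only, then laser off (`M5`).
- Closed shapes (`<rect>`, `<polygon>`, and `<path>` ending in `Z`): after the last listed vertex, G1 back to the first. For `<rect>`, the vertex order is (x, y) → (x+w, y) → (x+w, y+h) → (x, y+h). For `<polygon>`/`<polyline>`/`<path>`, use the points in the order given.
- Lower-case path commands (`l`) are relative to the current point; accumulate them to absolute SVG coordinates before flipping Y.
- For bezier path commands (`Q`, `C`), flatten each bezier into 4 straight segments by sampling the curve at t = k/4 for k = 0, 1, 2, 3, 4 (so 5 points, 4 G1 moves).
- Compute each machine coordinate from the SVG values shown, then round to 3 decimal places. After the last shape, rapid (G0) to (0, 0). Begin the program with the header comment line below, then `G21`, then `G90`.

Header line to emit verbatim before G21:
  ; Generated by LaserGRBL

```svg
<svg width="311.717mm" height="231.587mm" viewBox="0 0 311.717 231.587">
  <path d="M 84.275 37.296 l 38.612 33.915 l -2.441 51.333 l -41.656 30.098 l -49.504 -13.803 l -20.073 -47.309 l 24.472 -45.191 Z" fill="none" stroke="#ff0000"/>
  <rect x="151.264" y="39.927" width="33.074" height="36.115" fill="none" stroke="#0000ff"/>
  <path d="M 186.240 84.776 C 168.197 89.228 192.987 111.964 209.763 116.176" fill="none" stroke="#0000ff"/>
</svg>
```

; Generated by LaserGRBL
G21
G90
G0 X84.275 Y194.291
M3 S530
G1 X122.887 Y160.376 F1621
G1 X120.446 Y109.043
G1 X78.790 Y78.945
G1 X29.286 Y92.748
G1 X9.213 Y140.057
G1 X33.685 Y185.248
G1 X84.275 Y194.291
M5
G0 X151.264 Y191.660
M3 S808
G1 X184.338 Y191.660 F1336
G1 X184.338 Y155.545
G1 X151.264 Y155.545
G1 X151.264 Y191.660
M5
G0 X186.240 Y146.811
M3 S808
G1 X179.944 Y140.619 F1336
G1 X184.944 Y131.021
G1 X196.473 Y121.468
G1 X209.763 Y115.411
M5
G0 X0.000 Y0.000

viewBox `0 0 311.717 231.587` with mm width/height → 1 unit = 1 mm. Flip: y_m = 231.587 − y_svg.

**Shape 1** — `<path>` regular polygon, stroke `#ff0000` → score (S530, F1621). Machine vertices: (84.275,194.291) → (122.887,160.376) → (120.446,109.043) → (78.790,78.945) → (29.286,92.748) → (9.213,140.057) → (33.685,185.248) → (84.275,194.291). Closed: final G1 returns to the first vertex.

**Shape 2** — `<rect>` rectangle, stroke `#0000ff` → cut (S808, F1336). Machine vertices: (151.264,191.660) → (184.338,191.660) → (184.338,155.545) → (151.264,155.545) → (151.264,191.660). Closed: final G1 returns to the first vertex.

**Shape 3** — `<path>` cubic bezier, stroke `#0000ff` → cut (S808, F1336). Control points (SVG): P0=(186.240,84.776), P1=(168.197,89.228), P2=(192.987,111.964), P3=(209.763,116.176); sampled at t=k/4. Machine vertices: (186.240,146.811) → (179.944,140.619) → (184.944,131.021) → (196.473,121.468) → (209.763,115.411). Open path.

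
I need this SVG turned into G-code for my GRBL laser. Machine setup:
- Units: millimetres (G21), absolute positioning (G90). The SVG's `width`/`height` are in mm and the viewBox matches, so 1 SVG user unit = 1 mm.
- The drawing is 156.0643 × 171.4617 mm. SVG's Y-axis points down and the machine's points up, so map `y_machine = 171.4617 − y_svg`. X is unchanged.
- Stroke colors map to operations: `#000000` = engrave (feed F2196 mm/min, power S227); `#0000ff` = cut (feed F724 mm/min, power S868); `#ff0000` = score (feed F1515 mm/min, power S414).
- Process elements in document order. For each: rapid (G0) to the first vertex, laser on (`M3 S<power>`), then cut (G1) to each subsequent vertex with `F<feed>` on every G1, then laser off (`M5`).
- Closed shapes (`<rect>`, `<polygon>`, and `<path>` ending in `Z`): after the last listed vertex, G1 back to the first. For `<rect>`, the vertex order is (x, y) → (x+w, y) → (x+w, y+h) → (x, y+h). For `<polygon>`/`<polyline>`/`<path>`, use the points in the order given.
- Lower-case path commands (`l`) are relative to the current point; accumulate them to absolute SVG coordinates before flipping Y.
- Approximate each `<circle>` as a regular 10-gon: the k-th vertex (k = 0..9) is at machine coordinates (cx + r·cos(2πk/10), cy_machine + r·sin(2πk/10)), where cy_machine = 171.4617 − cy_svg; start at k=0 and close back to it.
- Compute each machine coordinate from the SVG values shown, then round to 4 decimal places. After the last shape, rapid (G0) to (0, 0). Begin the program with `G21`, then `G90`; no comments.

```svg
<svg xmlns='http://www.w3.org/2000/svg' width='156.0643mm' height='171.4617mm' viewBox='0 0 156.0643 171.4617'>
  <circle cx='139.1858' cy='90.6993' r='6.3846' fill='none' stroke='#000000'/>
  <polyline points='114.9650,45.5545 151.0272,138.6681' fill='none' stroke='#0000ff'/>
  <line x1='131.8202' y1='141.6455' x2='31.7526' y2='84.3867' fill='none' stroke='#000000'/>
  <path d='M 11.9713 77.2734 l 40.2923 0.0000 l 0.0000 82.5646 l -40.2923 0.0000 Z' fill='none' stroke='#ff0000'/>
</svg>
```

G21
G90
G0 X145.5704 Y80.7624
M3 S227
G1 X144.3510 Y84.5152 F2196
G1 X141.1587 Y86.8345 F2196
G1 X137.2129 Y86.8345 F2196
G1 X134.0206 Y84.5152 F2196
G1 X132.8012 Y80.7624 F2196
G1 X134.0206 Y77.0096 F2196
G1 X137.2129 Y74.6903 F2196
G1 X141.1587 Y74.6903 F2196
G1 X144.3510 Y77.0096 F2196
G1 X145.5704 Y80.7624 F2196
M5
G0 X114.9650 Y125.9072
M3 S868
G1 X151.0272 Y32.7936 F724
M5
G0 X131.8202 Y29.8162
M3 S227
G1 X31.7526 Y87.0750 F2196
M5
G0 X11.9713 Y94.1883
M3 S414
G1 X52.2636 Y94.1883 F1515
G1 X52.2636 Y11.6237 F1515
G1 X11.9713 Y11.6237 F1515
G1 X11.9713 Y94.1883 F1515
M5
G0 X0.0000 Y0.0000

Since the viewBox matches the mm dimensions, user units are millimetres directly. The only transform is the Y-flip y_m = 171.4617 − y_svg.

Shape 1 is a circle drawn with `<circle>`. Its stroke #000000 means engrave at S227, F2196. After flipping Y the toolpath is (145.5704,80.7624) → (144.3510,84.5152) → (141.1587,86.8345) → (137.2129,86.8345) → (134.0206,84.5152) → (132.8012,80.7624) → (134.0206,77.0096) → (137.2129,74.6903) → (141.1587,74.6903) → (144.3510,77.0096) → (145.5704,80.7624), returning to the start.

Shape 2 is a line segment drawn with `<polyline>`. Its stroke #0000ff means cut at S868, F724. After flipping Y the toolpath is (114.9650,125.9072) → (151.0272,32.7936).

Shape 3 is a line segment drawn with `<line>`. Its stroke #000000 means engrave at S227, F2196. After flipping Y the toolpath is (131.8202,29.8162) → (31.7526,87.0750).

Shape 4 is a rectangle drawn with `<path>`. Its stroke #ff0000 means score at S414, F1515. After flipping Y the toolpath is (11.9713,94.1883) → (52.2636,94.1883) → (52.2636,11.6237) → (11.9713,11.6237) → (11.9713,94.1883), returning to the start.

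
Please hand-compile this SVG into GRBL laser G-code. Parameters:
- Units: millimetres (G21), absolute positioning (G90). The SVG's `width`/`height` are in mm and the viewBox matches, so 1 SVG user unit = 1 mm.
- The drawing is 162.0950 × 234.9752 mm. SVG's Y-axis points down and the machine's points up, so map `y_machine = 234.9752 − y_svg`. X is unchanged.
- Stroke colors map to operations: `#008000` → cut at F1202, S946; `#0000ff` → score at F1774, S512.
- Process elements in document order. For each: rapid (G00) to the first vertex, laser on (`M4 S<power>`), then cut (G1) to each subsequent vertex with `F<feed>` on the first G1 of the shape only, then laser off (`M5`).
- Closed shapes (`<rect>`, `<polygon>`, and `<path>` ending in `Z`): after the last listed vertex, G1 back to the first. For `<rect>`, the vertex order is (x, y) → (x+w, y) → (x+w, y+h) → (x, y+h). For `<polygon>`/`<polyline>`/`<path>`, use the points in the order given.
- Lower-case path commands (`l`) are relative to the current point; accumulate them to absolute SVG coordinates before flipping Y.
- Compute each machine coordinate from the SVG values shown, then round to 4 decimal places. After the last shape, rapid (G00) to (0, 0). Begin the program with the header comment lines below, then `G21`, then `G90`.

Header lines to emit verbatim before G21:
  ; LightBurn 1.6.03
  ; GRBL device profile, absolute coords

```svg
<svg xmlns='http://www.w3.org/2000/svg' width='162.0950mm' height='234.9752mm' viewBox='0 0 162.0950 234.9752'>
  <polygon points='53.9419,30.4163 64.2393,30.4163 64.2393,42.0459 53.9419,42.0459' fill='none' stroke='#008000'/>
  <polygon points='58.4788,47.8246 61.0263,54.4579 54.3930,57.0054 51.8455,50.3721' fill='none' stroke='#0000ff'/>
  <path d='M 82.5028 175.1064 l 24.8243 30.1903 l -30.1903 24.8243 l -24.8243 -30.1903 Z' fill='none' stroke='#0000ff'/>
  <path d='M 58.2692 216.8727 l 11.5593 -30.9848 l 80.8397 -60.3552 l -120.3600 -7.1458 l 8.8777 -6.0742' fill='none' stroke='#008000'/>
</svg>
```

; LightBurn 1.6.03
; GRBL device profile, absolute coords
G21
G90
G00 X53.9419 Y204.5589
M4 S946
G1 X64.2393 Y204.5589 F1202
G1 X64.2393 Y192.9293
G1 X53.9419 Y192.9293
G1 X53.9419 Y204.5589
M5
G00 X58.4788 Y187.1506
M4 S512
G1 X61.0263 Y180.5173 F1774
G1 X54.3930 Y177.9698
G1 X51.8455 Y184.6031
G1 X58.4788 Y187.1506
M5
G00 X82.5028 Y59.8688
M4 S512
G1 X107.3271 Y29.6785 F1774
G1 X77.1368 Y4.8542
G1 X52.3125 Y35.0445
G1 X82.5028 Y59.8688
M5
G00 X58.2692 Y18.1025
M4 S946
G1 X69.8285 Y49.0873 F1202
G1 X150.6682 Y109.4425
G1 X30.3082 Y116.5883
G1 X39.1859 Y122.6625
M5
G00 X0.0000 Y0.0000

1 u = 1 mm; y_m = 234.9752 − y.

[1] `<polygon>` rectangle, #008000→cut S946 F1202: (53.9419,204.5589) → (64.2393,204.5589) → (64.2393,192.9293) → (53.9419,192.9293) → (53.9419,204.5589) (closed)

[2] `<polygon>` regular polygon, #0000ff→score S512 F1774: (58.4788,187.1506) → (61.0263,180.5173) → (54.3930,177.9698) → (51.8455,184.6031) → (58.4788,187.1506) (closed)

[3] `<path>` regular polygon, #0000ff→score S512 F1774: (82.5028,59.8688) → (107.3271,29.6785) → (77.1368,4.8542) → (52.3125,35.0445) → (82.5028,59.8688) (closed)

[4] `<path>` open polyline, #008000→cut S946 F1202: (58.2692,18.1025) → (69.8285,49.0873) → (150.6682,109.4425) → (30.3082,116.5883) → (39.1859,122.6625)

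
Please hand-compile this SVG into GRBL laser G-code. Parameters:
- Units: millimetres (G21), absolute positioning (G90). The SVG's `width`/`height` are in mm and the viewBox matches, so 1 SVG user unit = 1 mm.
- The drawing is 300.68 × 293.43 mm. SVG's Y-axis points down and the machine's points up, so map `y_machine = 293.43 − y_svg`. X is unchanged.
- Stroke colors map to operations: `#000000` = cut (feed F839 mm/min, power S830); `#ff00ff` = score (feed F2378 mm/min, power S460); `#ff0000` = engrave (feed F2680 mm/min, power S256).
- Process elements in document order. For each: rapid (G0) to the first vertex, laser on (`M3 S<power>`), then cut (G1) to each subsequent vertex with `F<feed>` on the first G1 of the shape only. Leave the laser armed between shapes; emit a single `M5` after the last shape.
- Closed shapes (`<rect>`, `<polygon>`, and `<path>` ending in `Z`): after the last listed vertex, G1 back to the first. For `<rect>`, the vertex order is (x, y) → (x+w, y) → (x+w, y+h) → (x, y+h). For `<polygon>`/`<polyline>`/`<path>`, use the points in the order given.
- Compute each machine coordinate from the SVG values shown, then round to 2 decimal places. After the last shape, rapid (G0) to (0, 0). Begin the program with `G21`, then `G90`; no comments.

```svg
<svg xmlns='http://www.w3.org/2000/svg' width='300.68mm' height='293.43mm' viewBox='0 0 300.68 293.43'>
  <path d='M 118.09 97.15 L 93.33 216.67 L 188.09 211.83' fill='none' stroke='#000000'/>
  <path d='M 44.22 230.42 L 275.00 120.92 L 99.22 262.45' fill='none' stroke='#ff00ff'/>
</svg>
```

G21
G90
G0 X118.09 Y196.28
M3 S830
G1 X93.33 Y76.76 F839
G1 X188.09 Y81.60
G0 X44.22 Y63.01
M3 S460
G1 X275.00 Y172.51 F2378
G1 X99.22 Y30.98
M5
G0 X0.00 Y0.00

1 u = 1 mm; y_m = 293.43 − y.

[1] `<path>` open polyline, #000000→cut S830 F839: (118.09,196.28) → (93.33,76.76) → (188.09,81.60)

[2] `<path>` open polyline, #ff00ff→score S460 F2378: (44.22,63.01) → (275.00,172.51) → (99.22,30.98)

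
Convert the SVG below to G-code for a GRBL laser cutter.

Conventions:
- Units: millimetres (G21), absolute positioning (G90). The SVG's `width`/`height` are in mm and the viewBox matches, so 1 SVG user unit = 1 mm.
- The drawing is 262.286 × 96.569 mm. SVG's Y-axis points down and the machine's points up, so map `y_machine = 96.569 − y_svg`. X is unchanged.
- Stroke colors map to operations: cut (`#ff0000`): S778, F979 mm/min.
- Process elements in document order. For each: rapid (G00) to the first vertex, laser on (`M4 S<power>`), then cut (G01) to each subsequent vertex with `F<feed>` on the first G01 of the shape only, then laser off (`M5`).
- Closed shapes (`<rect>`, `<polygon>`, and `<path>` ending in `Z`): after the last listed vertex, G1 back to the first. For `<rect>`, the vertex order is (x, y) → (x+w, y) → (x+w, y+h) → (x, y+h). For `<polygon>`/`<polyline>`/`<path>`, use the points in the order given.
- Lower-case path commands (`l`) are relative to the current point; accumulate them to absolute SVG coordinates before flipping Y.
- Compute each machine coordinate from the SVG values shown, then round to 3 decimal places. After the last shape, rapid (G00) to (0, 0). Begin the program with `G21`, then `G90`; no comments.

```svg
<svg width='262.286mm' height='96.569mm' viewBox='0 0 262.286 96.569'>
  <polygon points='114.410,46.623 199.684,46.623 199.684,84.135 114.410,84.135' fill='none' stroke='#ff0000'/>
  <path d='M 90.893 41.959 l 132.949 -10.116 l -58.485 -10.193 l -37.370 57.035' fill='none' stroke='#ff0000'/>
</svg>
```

viewBox `0 0 262.286 96.569` with mm width/height → 1 unit = 1 mm. Flip: y_m = 96.569 − y_svg.

**Shape 1** — `<polygon>` rectangle, stroke `#ff0000` → cut (S778, F979). Machine vertices: (114.410,49.946) → (199.684,49.946) → (199.684,12.434) → (114.410,12.434) → (114.410,49.946). Closed: final G1 returns to the first vertex.

**Shape 2** — `<path>` open polyline, stroke `#ff0000` → cut (S778, F979). Machine vertices: (90.893,54.610) → (223.842,64.726) → (165.357,74.919) → (127.987,17.884). Open path.

G21
G90
G00 X114.410 Y49.946
M4 S778
G01 X199.684 Y49.946 F979
G01 X199.684 Y12.434
G01 X114.410 Y12.434
G01 X114.410 Y49.946
M5
G00 X90.893 Y54.610
M4 S778
G01 X223.842 Y64.726 F979
G01 X165.357 Y74.919
G01 X127.987 Y17.884
M5
G00 X0.000 Y0.000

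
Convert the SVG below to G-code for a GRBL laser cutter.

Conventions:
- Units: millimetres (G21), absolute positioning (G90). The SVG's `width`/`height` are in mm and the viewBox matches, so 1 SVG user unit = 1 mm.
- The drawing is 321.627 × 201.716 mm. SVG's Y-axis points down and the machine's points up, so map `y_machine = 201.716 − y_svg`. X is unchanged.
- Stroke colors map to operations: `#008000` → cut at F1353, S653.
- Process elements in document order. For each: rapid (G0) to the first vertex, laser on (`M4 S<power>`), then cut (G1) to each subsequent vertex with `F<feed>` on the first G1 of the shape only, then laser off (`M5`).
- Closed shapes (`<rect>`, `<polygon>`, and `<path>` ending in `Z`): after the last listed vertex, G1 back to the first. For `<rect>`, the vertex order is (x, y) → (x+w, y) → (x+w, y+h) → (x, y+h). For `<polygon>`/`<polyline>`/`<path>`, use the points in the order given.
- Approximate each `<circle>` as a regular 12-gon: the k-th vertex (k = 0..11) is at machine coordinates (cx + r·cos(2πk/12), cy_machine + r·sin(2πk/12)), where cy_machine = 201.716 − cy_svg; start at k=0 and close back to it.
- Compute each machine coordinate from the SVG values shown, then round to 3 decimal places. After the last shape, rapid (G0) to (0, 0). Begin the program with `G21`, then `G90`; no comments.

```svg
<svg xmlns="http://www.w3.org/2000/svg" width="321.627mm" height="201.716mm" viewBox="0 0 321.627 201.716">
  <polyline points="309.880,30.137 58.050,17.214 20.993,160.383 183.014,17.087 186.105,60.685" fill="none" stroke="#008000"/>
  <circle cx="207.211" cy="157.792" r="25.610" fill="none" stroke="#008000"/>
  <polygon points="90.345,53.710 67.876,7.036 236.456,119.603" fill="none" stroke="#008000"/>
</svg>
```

Since the viewBox matches the mm dimensions, user units are millimetres directly. The only transform is the Y-flip y_m = 201.716 − y_svg.

Shape 1 is a open polyline drawn with `<polyline>`. Its stroke #008000 means cut at S653, F1353. After flipping Y the toolpath is (309.880,171.579) → (58.050,184.502) → (20.993,41.333) → (183.014,184.629) → (186.105,141.031).

Shape 2 is a circle drawn with `<circle>`. Its stroke #008000 means cut at S653, F1353. After flipping Y the toolpath is (232.821,43.924) → (229.390,56.729) → (220.016,66.103) → (207.211,69.534) → (194.406,66.103) → (185.032,56.729) → (181.601,43.924) → (185.032,31.119) → (194.406,21.745) → (207.211,18.314) → (220.016,21.745) → (229.390,31.119) → (232.821,43.924), returning to the start.

Shape 3 is a closed polygon drawn with `<polygon>`. Its stroke #008000 means cut at S653, F1353. After flipping Y the toolpath is (90.345,148.006) → (67.876,194.680) → (236.456,82.113) → (90.345,148.006), returning to the start.

G21
G90
G0 X309.880 Y171.579
M4 S653
G1 X58.050 Y184.502 F1353
G1 X20.993 Y41.333
G1 X183.014 Y184.629
G1 X186.105 Y141.031
M5
G0 X232.821 Y43.924
M4 S653
G1 X229.390 Y56.729 F1353
G1 X220.016 Y66.103
G1 X207.211 Y69.534
G1 X194.406 Y66.103
G1 X185.032 Y56.729
G1 X181.601 Y43.924
G1 X185.032 Y31.119
G1 X194.406 Y21.745
G1 X207.211 Y18.314
G1 X220.016 Y21.745
G1 X229.390 Y31.119
G1 X232.821 Y43.924
M5
G0 X90.345 Y148.006
M4 S653
G1 X67.876 Y194.680 F1353
G1 X236.456 Y82.113
G1 X90.345 Y148.006
M5
G0 X0.000 Y0.000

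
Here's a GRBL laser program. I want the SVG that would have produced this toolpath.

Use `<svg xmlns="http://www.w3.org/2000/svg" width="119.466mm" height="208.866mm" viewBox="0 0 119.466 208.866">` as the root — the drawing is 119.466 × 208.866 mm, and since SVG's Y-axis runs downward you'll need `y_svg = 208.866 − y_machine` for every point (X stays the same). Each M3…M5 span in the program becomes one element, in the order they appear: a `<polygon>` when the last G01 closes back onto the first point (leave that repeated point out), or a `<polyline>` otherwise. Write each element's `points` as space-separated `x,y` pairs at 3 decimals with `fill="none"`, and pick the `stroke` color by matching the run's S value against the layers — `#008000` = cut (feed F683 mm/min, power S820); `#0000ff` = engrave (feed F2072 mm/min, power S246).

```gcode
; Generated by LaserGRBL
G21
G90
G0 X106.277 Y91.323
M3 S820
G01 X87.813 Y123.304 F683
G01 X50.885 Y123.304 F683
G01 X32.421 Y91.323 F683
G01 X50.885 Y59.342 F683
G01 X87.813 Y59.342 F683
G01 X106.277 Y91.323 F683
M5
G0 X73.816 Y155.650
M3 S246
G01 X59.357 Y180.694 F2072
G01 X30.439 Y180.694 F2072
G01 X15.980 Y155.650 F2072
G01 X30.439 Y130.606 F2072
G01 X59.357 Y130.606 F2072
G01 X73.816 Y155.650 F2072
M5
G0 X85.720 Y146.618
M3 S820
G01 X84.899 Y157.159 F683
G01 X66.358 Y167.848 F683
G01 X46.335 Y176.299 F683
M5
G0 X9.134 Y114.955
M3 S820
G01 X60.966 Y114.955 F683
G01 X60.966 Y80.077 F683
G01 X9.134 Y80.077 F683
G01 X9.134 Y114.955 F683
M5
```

Machine Y-up, SVG Y-down with viewBox height 208.866, so y_svg = 208.866 − y_machine; X carries over.

Run 1: power S820 maps to stroke `#008000` (cut). The run returns to its start, so emit a `<polygon>` with points (Y-flipped): 106.277,117.543 87.813,85.562 50.885,85.562 32.421,117.543 50.885,149.524 87.813,149.524.

Run 2: S246 ⇒ engrave layer `#0000ff`. The run returns to its start, so emit a `<polygon>` with points (Y-flipped): 73.816,53.216 59.357,28.172 30.439,28.172 15.980,53.216 30.439,78.260 59.357,78.260.

Run 3: the run's S820 means `#008000` (cut). The run is open, so emit a `<polyline>` with points (Y-flipped): 85.720,62.248 84.899,51.707 66.358,41.018 46.335,32.567.

Run 4: the run's S820 means `#008000` (cut). The run returns to its start, so emit a `<polygon>` with points (Y-flipped): 9.134,93.911 60.966,93.911 60.966,128.789 9.134,128.789.

<svg xmlns="http://www.w3.org/2000/svg" width="119.466mm" height="208.866mm" viewBox="0 0 119.466 208.866">
  <polygon points="106.277,117.543 87.813,85.562 50.885,85.562 32.421,117.543 50.885,149.524 87.813,149.524" fill="none" stroke="#008000"/>
  <polygon points="73.816,53.216 59.357,28.172 30.439,28.172 15.980,53.216 30.439,78.260 59.357,78.260" fill="none" stroke="#0000ff"/>
  <polyline points="85.720,62.248 84.899,51.707 66.358,41.018 46.335,32.567" fill="none" stroke="#008000"/>
  <polygon points="9.134,93.911 60.966,93.911 60.966,128.789 9.134,128.789" fill="none" stroke="#008000"/>
</svg>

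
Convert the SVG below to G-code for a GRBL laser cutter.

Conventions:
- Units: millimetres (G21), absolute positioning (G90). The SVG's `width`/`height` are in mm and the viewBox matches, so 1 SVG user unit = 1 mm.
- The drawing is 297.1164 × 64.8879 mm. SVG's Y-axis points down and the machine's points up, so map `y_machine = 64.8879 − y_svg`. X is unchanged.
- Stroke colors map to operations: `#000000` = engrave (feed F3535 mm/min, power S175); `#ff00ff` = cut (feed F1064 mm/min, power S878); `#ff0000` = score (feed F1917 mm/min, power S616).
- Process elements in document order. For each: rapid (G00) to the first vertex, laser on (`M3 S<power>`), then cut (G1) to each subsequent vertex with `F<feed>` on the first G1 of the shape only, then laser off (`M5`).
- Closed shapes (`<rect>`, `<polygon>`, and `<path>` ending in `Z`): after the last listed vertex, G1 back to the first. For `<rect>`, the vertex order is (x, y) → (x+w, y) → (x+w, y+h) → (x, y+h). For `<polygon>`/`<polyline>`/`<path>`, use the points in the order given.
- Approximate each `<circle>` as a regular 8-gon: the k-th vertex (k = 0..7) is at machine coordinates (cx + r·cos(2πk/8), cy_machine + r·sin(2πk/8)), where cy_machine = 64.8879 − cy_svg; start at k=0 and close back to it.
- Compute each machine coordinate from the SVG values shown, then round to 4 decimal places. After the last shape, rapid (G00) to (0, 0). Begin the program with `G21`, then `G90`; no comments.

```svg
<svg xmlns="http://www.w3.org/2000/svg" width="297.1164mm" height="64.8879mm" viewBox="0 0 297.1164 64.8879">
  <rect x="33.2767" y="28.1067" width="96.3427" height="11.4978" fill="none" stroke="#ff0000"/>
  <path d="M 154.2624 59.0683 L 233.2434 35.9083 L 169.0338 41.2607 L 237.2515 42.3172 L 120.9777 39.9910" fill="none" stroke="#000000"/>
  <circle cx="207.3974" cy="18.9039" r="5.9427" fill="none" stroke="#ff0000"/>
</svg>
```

Since the viewBox matches the mm dimensions, user units are millimetres directly. The only transform is the Y-flip y_m = 64.8879 − y_svg.

Shape 1 is a rectangle drawn with `<rect>`. Its stroke #ff0000 means score at S616, F1917. After flipping Y the toolpath is (33.2767,36.7812) → (129.6194,36.7812) → (129.6194,25.2834) → (33.2767,25.2834) → (33.2767,36.7812), returning to the start.

Shape 2 is a open polyline drawn with `<path>`. Its stroke #000000 means engrave at S175, F3535. After flipping Y the toolpath is (154.2624,5.8196) → (233.2434,28.9796) → (169.0338,23.6272) → (237.2515,22.5707) → (120.9777,24.8969).

Shape 3 is a circle drawn with `<circle>`. Its stroke #ff0000 means score at S616, F1917. After flipping Y the toolpath is (213.3401,45.9840) → (211.5995,50.1861) → (207.3974,51.9267) → (203.1953,50.1861) → (201.4547,45.9840) → (203.1953,41.7819) → (207.3974,40.0413) → (211.5995,41.7819) → (213.3401,45.9840), returning to the start.

G21
G90
G00 X33.2767 Y36.7812
M3 S616
G1 X129.6194 Y36.7812 F1917
G1 X129.6194 Y25.2834
G1 X33.2767 Y25.2834
G1 X33.2767 Y36.7812
M5
G00 X154.2624 Y5.8196
M3 S175
G1 X233.2434 Y28.9796 F3535
G1 X169.0338 Y23.6272
G1 X237.2515 Y22.5707
G1 X120.9777 Y24.8969
M5
G00 X213.3401 Y45.9840
M3 S616
G1 X211.5995 Y50.1861 F1917
G1 X207.3974 Y51.9267
G1 X203.1953 Y50.1861
G1 X201.4547 Y45.9840
G1 X203.1953 Y41.7819
G1 X207.3974 Y40.0413
G1 X211.5995 Y41.7819
G1 X213.3401 Y45.9840
M5
G00 X0.0000 Y0.0000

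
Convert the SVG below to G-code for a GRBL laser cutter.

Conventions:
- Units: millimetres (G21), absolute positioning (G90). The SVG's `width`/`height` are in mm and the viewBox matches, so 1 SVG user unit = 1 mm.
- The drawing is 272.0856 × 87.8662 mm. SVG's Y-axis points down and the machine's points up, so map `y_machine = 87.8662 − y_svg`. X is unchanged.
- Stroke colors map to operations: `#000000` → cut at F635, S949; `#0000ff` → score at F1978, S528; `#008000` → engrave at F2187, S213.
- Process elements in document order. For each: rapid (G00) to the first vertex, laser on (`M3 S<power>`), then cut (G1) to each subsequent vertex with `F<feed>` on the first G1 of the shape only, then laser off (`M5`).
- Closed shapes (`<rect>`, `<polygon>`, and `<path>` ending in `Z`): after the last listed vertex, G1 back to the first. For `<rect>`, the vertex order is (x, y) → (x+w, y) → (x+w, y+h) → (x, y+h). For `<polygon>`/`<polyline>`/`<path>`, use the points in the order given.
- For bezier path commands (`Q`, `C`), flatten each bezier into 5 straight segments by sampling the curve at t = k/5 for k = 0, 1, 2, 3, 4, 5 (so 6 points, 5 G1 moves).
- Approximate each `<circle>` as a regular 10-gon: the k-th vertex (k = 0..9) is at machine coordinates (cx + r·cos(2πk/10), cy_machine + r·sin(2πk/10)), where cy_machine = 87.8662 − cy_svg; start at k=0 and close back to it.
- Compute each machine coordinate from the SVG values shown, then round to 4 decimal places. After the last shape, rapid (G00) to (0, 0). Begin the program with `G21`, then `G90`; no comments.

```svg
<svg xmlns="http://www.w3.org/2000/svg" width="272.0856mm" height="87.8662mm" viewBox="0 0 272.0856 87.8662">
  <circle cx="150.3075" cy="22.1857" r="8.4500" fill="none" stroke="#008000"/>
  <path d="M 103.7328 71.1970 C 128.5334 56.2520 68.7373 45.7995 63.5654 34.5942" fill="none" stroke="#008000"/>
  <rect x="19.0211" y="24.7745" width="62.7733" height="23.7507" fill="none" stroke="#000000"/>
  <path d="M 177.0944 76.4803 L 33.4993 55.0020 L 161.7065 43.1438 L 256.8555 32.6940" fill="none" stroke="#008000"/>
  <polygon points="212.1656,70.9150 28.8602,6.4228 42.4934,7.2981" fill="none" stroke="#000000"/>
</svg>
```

G21
G90
G00 X158.7575 Y65.6805
M3 S213
G1 X157.1437 Y70.6473 F2187
G1 X152.9187 Y73.7169
G1 X147.6963 Y73.7169
G1 X143.4713 Y70.6473
G1 X141.8575 Y65.6805
G1 X143.4713 Y60.7137
G1 X147.6963 Y57.6441
G1 X152.9187 Y57.6441
G1 X157.1437 Y60.7137
G1 X158.7575 Y65.6805
M5
G00 X103.7328 Y16.6692
M3 S213
G1 X109.5753 Y25.1391 F2187
G1 X101.7972 Y32.7825
G1 X87.0812 Y39.8513
G1 X72.1097 Y46.5972
G1 X63.5654 Y53.2720
M5
G00 X19.0211 Y63.0917
M3 S949
G1 X81.7944 Y63.0917 F635
G1 X81.7944 Y39.3410
G1 X19.0211 Y39.3410
G1 X19.0211 Y63.0917
M5
G00 X177.0944 Y11.3859
M3 S213
G1 X33.4993 Y32.8642 F2187
G1 X161.7065 Y44.7224
G1 X256.8555 Y55.1722
M5
G00 X212.1656 Y16.9512
M3 S949
G1 X28.8602 Y81.4434 F635
G1 X42.4934 Y80.5681
G1 X212.1656 Y16.9512
M5
G00 X0.0000 Y0.0000

1 u = 1 mm; y_m = 87.8662 − y.

[1] `<circle>` circle, #008000→engrave S213 F2187: (158.7575,65.6805) → (157.1437,70.6473) → (152.9187,73.7169) → (147.6963,73.7169) → (143.4713,70.6473) → (141.8575,65.6805) → (143.4713,60.7137) → (147.6963,57.6441) → (152.9187,57.6441) → (157.1437,60.7137) → (158.7575,65.6805) (closed)

[2] `<path>` cubic bezier, #008000→engrave S213 F2187: (103.7328,16.6692) → (109.5753,25.1391) → (101.7972,32.7825) → (87.0812,39.8513) → (72.1097,46.5972) → (63.5654,53.2720)

[3] `<rect>` rectangle, #000000→cut S949 F635: (19.0211,63.0917) → (81.7944,63.0917) → (81.7944,39.3410) → (19.0211,39.3410) → (19.0211,63.0917) (closed)

[4] `<path>` open polyline, #008000→engrave S213 F2187: (177.0944,11.3859) → (33.4993,32.8642) → (161.7065,44.7224) → (256.8555,55.1722)

[5] `<polygon>` closed polygon, #000000→cut S949 F635: (212.1656,16.9512) → (28.8602,81.4434) → (42.4934,80.5681) → (212.1656,16.9512) (closed)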